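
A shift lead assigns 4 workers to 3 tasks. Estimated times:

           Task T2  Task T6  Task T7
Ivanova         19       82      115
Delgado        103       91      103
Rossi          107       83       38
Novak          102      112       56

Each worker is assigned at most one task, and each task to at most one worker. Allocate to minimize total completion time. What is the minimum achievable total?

Min total: 148 min

Optimal: Ivanova→Task T2 (19 min), Delgado→Task T6 (91 min), Rossi→Task T7 (38 min) — total 19+91+38 = 148 min.
Column-greedy (each task in turn goes to its cheapest remaining worker) gives 158 min, worse by 10.
Swapping Ivanova↔Rossi (Ivanova→Task T7 115 min, Rossi→Task T2 107 min) adds 165.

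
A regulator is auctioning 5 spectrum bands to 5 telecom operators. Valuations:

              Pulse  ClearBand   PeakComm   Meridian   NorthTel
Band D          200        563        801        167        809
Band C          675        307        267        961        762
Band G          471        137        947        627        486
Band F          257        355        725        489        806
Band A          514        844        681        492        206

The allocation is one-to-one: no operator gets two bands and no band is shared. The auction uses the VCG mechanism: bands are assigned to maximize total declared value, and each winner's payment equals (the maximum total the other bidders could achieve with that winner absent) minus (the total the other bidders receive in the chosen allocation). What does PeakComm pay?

Efficient allocation: Pulse→Band G ($471M), ClearBand→Band A ($844M), PeakComm→Band D ($801M), Meridian→Band C ($961M), NorthTel→Band F ($806M); total welfare W = $3883M.
PeakComm receives Band D at value $801M, so the others get W − 801 = $3082M.
Without PeakComm: best allocation of the remaining 4 bidders over all 5 bands is Pulse→Band G ($471M), ClearBand→Band A ($844M), Meridian→Band C ($961M), NorthTel→Band D ($809M), total $3085M.
VCG payment = (others' best without PeakComm) − (others' welfare with PeakComm) = 3085 − 3082 = $3M.

PeakComm pays $3M.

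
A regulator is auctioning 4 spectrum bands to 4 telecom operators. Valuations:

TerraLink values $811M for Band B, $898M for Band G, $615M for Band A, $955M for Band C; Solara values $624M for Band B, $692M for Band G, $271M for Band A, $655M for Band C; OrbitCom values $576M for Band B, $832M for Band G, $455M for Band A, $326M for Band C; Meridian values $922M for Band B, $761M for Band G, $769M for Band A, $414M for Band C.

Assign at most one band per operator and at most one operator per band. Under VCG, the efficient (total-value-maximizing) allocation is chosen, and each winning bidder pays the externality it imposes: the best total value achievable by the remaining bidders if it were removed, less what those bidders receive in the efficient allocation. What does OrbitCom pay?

Efficient allocation: TerraLink→Band C ($955M), Solara→Band B ($624M), OrbitCom→Band G ($832M), Meridian→Band A ($769M); total welfare W = $3180M.
OrbitCom receives Band G at value $832M, so the others get W − 832 = $2348M.
Without OrbitCom: best allocation of the remaining 3 bidders over all 4 bands is TerraLink→Band C ($955M), Solara→Band G ($692M), Meridian→Band B ($922M), total $2569M.
VCG payment = (others' best without OrbitCom) − (others' welfare with OrbitCom) = 2569 − 2348 = $221M.

OrbitCom pays $221M.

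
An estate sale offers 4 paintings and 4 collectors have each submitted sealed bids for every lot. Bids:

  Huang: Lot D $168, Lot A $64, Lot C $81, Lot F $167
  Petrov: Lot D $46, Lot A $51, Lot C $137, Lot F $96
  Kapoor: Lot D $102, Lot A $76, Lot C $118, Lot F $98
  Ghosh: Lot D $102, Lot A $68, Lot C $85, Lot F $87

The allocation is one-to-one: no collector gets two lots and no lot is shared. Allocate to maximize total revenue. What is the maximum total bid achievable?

Optimal: Huang→Lot F ($167), Petrov→Lot C ($137), Kapoor→Lot A ($76), Ghosh→Lot D ($102) — total 167+137+76+102 = $482.
Max-entry greedy (repeatedly take the single best remaining cell) gives $471, worse by 11.
Swapping Kapoor↔Ghosh (Kapoor→Lot D $102, Ghosh→Lot A $68) loses 8.

Maximum total: $482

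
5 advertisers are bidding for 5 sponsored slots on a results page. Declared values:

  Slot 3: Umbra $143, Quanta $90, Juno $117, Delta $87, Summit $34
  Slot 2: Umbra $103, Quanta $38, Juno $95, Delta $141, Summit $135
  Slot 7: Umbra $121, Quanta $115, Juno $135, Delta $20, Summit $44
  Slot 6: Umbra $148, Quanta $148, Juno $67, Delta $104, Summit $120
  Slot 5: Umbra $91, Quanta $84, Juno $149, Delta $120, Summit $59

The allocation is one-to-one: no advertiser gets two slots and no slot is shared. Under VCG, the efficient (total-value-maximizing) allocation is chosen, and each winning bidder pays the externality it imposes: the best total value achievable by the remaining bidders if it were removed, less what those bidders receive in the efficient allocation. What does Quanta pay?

Quanta pays $20.

Efficient allocation: Umbra→Slot 3 ($143), Quanta→Slot 6 ($148), Juno→Slot 7 ($135), Delta→Slot 5 ($120), Summit→Slot 2 ($135); total welfare W = $681.
Quanta receives Slot 6 at value $148, so the others get W − 148 = $533.
Without Quanta: best allocation of the remaining 4 bidders over all 5 slots is Umbra→Slot 3 ($143), Juno→Slot 5 ($149), Delta→Slot 2 ($141), Summit→Slot 6 ($120), total $553.
VCG payment = (others' best without Quanta) − (others' welfare with Quanta) = 553 − 533 = $20.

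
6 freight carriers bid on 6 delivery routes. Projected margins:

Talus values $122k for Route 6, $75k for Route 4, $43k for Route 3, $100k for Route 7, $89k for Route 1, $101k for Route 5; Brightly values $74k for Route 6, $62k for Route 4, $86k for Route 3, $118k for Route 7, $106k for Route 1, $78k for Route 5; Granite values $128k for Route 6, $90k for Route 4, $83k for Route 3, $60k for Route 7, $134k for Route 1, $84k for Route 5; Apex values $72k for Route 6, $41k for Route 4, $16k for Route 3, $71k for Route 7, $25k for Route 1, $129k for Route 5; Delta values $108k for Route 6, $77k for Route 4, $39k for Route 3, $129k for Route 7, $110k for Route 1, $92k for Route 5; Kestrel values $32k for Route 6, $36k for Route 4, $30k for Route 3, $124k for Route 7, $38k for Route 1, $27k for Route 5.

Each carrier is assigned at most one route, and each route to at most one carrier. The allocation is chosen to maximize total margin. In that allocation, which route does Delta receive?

Delta receives Route 4.

Optimal: Talus→Route 6 ($122k), Brightly→Route 3 ($86k), Granite→Route 1 ($134k), Apex→Route 5 ($129k), Delta→Route 4 ($77k), Kestrel→Route 7 ($124k) — total 122+86+134+129+77+124 = $672k.
Row-greedy (each carrier in turn takes its best remaining route) gives $610k, worse by 62.
Delta's own top route is Route 7 ($129k), but forcing Delta→Route 7 and reassigning the rest optimally gives only $636k — worse by 36.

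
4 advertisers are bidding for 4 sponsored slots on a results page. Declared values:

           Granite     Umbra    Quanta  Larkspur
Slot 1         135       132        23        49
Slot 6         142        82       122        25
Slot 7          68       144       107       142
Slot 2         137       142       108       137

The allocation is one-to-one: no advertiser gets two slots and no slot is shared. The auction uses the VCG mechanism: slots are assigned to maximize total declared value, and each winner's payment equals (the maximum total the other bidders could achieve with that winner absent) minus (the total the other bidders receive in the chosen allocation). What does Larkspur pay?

Larkspur pays $4.

Efficient allocation: Granite→Slot 1 ($135), Umbra→Slot 2 ($142), Quanta→Slot 6 ($122), Larkspur→Slot 7 ($142); total welfare W = $541.
Larkspur receives Slot 7 at value $142, so the others get W − 142 = $399.
Without Larkspur: best allocation of the remaining 3 bidders over all 4 slots is Granite→Slot 2 ($137), Umbra→Slot 7 ($144), Quanta→Slot 6 ($122), total $403.
VCG payment = (others' best without Larkspur) − (others' welfare with Larkspur) = 403 − 399 = $4.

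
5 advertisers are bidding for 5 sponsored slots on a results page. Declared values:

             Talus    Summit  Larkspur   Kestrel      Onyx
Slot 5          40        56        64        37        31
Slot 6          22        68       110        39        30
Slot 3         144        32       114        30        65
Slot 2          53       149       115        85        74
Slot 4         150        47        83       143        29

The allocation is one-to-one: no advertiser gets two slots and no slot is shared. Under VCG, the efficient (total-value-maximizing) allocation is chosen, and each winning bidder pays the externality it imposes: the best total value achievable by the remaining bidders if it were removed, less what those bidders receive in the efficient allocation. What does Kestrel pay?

Kestrel pays $40.

Efficient allocation: Talus→Slot 3 ($144), Summit→Slot 2 ($149), Larkspur→Slot 6 ($110), Kestrel→Slot 4 ($143), Onyx→Slot 5 ($31); total welfare W = $577.
Kestrel receives Slot 4 at value $143, so the others get W − 143 = $434.
Without Kestrel: best allocation of the remaining 4 bidders over all 5 slots is Talus→Slot 4 ($150), Summit→Slot 2 ($149), Larkspur→Slot 6 ($110), Onyx→Slot 3 ($65), total $474.
VCG payment = (others' best without Kestrel) − (others' welfare with Kestrel) = 474 − 434 = $40.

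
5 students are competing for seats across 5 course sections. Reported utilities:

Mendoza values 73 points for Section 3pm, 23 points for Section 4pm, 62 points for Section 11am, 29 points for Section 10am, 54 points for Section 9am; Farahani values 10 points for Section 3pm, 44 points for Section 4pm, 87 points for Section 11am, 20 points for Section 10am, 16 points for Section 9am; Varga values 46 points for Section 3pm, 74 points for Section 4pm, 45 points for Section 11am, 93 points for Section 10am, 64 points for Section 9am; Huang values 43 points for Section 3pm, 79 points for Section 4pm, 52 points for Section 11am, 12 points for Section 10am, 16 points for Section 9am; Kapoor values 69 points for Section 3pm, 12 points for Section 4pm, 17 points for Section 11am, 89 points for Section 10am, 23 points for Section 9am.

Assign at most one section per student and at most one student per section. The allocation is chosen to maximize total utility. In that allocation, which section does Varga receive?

Treat this as an assignment problem: match each student to one section.
Optimal: Mendoza→Section 3pm (73 points), Farahani→Section 11am (87 points), Varga→Section 9am (64 points), Huang→Section 4pm (79 points), Kapoor→Section 10am (89 points) — total 73+87+64+79+89 = 392 points.
Max-entry greedy (repeatedly take the single best remaining cell) gives 355 points, worse by 37.
Next-best assignment: Mendoza→Section 9am, Farahani→Section 11am, Varga→Section 10am, Huang→Section 4pm, Kapoor→Section 3pm = 382 points.
Varga's own top section is Section 10am (93 points), but forcing Varga→Section 10am and reassigning the rest optimally gives only 382 points — worse by 10.

Varga receives Section 9am.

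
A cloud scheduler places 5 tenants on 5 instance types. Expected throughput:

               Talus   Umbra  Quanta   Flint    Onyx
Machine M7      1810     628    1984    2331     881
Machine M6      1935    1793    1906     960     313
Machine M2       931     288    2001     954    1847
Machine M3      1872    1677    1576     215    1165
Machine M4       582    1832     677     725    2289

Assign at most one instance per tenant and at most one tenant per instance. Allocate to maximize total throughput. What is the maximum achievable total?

This is a one-to-one assignment (maximum-weight bipartite matching).
Optimal: Talus→Machine M3 (1872 ops/s), Umbra→Machine M6 (1793 ops/s), Quanta→Machine M2 (2001 ops/s), Flint→Machine M7 (2331 ops/s), Onyx→Machine M4 (2289 ops/s) — total 1872+1793+2001+2331+2289 = 10286 ops/s.
Next-best assignment: Talus→Machine M6, Umbra→Machine M3, Quanta→Machine M2, Flint→Machine M7, Onyx→Machine M4 = 10233 ops/s.
Every other assignment is strictly worse.

Max total: 10286 ops/s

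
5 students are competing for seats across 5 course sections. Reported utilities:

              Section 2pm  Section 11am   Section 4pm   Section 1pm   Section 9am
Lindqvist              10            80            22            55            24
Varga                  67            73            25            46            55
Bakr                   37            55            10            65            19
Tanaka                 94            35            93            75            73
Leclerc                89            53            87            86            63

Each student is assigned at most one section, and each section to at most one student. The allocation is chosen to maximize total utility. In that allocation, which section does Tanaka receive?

Optimal: Lindqvist→Section 11am (80 points), Varga→Section 9am (55 points), Bakr→Section 1pm (65 points), Tanaka→Section 4pm (93 points), Leclerc→Section 2pm (89 points) — total 80+55+65+93+89 = 382 points.
Column-greedy (each section in turn goes to its best remaining student) gives 381 points, worse by 1.
Next-best assignment: Lindqvist→Section 11am, Varga→Section 9am, Bakr→Section 1pm, Tanaka→Section 2pm, Leclerc→Section 4pm = 381 points.
Tanaka's own top section is Section 2pm (94 points), but forcing Tanaka→Section 2pm and reassigning the rest optimally gives only 381 points — worse by 1.

Tanaka receives Section 4pm.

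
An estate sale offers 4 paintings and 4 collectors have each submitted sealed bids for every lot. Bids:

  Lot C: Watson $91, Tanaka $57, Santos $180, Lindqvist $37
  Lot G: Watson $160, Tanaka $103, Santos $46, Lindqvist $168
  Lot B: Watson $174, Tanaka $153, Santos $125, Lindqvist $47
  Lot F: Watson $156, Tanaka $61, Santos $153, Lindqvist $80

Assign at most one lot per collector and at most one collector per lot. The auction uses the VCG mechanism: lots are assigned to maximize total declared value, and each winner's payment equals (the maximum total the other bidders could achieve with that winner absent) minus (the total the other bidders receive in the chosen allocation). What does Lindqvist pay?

Lindqvist pays $4.

Efficient allocation: Watson→Lot F ($156), Tanaka→Lot B ($153), Santos→Lot C ($180), Lindqvist→Lot G ($168); total welfare W = $657.
Lindqvist receives Lot G at value $168, so the others get W − 168 = $489.
Without Lindqvist: best allocation of the remaining 3 bidders over all 4 lots is Watson→Lot G ($160), Tanaka→Lot B ($153), Santos→Lot C ($180), total $493.
VCG payment = (others' best without Lindqvist) − (others' welfare with Lindqvist) = 493 − 489 = $4.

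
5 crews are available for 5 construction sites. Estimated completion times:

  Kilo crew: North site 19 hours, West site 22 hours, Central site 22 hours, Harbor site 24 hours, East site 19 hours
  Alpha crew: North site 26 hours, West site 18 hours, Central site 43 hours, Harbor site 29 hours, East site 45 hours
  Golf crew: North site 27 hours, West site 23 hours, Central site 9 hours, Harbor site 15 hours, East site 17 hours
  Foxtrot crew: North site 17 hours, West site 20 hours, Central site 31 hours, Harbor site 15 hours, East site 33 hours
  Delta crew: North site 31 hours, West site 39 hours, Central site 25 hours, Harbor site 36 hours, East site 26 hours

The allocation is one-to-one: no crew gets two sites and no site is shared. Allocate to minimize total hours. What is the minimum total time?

Minimum total: 87 hours

This is a one-to-one assignment (minimum-cost bipartite matching).
Optimal: Kilo crew→North site (19 hours), Alpha crew→West site (18 hours), Golf crew→Central site (9 hours), Foxtrot crew→Harbor site (15 hours), Delta crew→East site (26 hours) — total 19+18+9+15+26 = 87 hours.
Column-greedy (each site in turn goes to its cheapest remaining crew) gives 94 hours, worse by 7.
Swapping Golf crew↔Foxtrot crew (Golf crew→Harbor site 15 hours, Foxtrot crew→Central site 31 hours) adds 22.
No other one-to-one assignment undercuts 87 hours.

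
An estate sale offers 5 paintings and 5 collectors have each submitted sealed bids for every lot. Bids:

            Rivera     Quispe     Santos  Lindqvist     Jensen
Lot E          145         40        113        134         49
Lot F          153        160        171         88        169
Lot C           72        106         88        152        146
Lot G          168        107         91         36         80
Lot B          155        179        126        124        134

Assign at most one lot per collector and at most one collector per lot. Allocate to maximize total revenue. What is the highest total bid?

Optimal: Rivera→Lot G ($168), Quispe→Lot B ($179), Santos→Lot F ($171), Lindqvist→Lot E ($134), Jensen→Lot C ($146) — total 168+179+171+134+146 = $798.
Max-entry greedy (repeatedly take the single best remaining cell) gives $719, worse by 79.
Swapping Quispe↔Rivera (Quispe→Lot G $107, Rivera→Lot B $155) loses 85.

Maximum total: $798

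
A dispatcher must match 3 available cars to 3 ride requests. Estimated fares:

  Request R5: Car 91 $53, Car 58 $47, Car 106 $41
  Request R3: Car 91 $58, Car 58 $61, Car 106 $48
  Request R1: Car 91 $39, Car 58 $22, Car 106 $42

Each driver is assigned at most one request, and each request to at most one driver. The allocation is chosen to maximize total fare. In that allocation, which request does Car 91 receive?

Treat this as an assignment problem: match each driver to one request.
Optimal: Car 91→Request R5 ($53), Car 58→Request R3 ($61), Car 106→Request R1 ($42) — total 53+61+42 = $156.
Row-greedy (each driver in turn takes its best remaining request) gives $147, worse by 9.
No other one-to-one assignment exceeds $156.
Car 91's own top request is Request R3 ($58), but forcing Car 91→Request R3 and reassigning the rest optimally gives only $147 — worse by 9.

Car 91 receives Request R5.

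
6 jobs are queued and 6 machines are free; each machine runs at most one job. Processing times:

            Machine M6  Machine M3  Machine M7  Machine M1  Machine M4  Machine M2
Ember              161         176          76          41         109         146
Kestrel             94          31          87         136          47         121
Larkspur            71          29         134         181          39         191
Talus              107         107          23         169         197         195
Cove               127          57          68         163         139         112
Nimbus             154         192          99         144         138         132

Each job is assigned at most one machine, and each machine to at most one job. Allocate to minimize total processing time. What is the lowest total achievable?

Min total: 371 min

This is the linear assignment problem.
Optimal: Ember→Machine M1 (41 min), Kestrel→Machine M4 (47 min), Larkspur→Machine M6 (71 min), Talus→Machine M7 (23 min), Cove→Machine M3 (57 min), Nimbus→Machine M2 (132 min) — total 41+47+71+23+57+132 = 371 min.
Column-greedy (each machine in turn goes to its cheapest remaining job) gives 416 min, worse by 45.
Next-best assignment: Ember→Machine M1, Kestrel→Machine M6, Larkspur→Machine M4, Talus→Machine M7, Cove→Machine M3, Nimbus→Machine M2 = 386 min.
Swapping Larkspur↔Cove (Larkspur→Machine M3 29 min, Cove→Machine M6 127 min) adds 28.
Checked against all permutations: 371 min is optimal.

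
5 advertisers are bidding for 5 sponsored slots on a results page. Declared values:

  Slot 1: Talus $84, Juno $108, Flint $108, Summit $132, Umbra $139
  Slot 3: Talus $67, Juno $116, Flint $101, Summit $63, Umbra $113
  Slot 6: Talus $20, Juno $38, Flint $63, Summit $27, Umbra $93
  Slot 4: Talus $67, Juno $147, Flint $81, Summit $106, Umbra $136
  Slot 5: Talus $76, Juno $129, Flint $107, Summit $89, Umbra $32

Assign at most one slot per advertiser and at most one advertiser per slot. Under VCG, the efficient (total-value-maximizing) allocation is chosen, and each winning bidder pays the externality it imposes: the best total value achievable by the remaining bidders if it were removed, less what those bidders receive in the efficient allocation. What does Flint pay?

Flint pays $20.

Efficient allocation: Talus→Slot 5 ($76), Juno→Slot 4 ($147), Flint→Slot 3 ($101), Summit→Slot 1 ($132), Umbra→Slot 6 ($93); total welfare W = $549.
Flint receives Slot 3 at value $101, so the others get W − 101 = $448.
Without Flint: best allocation of the remaining 4 bidders over all 5 slots is Talus→Slot 5 ($76), Juno→Slot 4 ($147), Summit→Slot 1 ($132), Umbra→Slot 3 ($113), total $468.
VCG payment = (others' best without Flint) − (others' welfare with Flint) = 468 − 448 = $20.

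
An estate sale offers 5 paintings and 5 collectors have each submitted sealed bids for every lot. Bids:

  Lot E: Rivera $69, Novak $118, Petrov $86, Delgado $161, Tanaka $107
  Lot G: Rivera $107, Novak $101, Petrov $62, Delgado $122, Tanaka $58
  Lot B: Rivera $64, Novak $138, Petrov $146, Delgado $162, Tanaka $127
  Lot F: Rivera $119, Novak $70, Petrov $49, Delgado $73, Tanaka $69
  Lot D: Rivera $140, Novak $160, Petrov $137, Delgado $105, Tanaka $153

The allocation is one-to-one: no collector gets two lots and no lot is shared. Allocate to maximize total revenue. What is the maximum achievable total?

Maximum total: $680

Optimal: Rivera→Lot F ($119), Novak→Lot G ($101), Petrov→Lot B ($146), Delgado→Lot E ($161), Tanaka→Lot D ($153) — total 119+101+146+161+153 = $680.
Max-entry greedy (repeatedly take the single best remaining cell) gives $610, worse by 70.
Every other assignment is strictly worse.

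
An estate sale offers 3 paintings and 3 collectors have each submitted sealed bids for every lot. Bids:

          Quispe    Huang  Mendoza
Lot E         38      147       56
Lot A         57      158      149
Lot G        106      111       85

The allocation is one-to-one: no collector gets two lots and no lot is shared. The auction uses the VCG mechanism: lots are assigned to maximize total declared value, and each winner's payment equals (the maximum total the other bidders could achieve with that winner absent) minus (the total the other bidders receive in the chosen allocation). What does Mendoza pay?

Efficient allocation: Quispe→Lot G ($106), Huang→Lot E ($147), Mendoza→Lot A ($149); total welfare W = $402.
Mendoza receives Lot A at value $149, so the others get W − 149 = $253.
Without Mendoza: best allocation of the remaining 2 bidders over all 3 lots is Quispe→Lot G ($106), Huang→Lot A ($158), total $264.
VCG payment = (others' best without Mendoza) − (others' welfare with Mendoza) = 264 − 253 = $11.

Mendoza pays $11.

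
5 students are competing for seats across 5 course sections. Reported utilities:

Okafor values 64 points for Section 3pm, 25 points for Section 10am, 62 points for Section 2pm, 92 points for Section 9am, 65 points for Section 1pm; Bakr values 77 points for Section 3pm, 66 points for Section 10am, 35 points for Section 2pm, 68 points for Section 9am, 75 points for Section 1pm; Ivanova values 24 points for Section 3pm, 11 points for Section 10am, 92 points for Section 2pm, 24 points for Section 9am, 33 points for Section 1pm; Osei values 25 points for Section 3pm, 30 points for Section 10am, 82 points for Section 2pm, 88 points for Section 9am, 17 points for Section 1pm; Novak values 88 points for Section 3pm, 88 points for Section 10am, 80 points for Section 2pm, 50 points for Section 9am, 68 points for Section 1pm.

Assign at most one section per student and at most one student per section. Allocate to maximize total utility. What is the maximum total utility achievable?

Maximum total: 410 points

Optimal: Okafor→Section 1pm (65 points), Bakr→Section 3pm (77 points), Ivanova→Section 2pm (92 points), Osei→Section 9am (88 points), Novak→Section 10am (88 points) — total 65+77+92+88+88 = 410 points.
Max-entry greedy (repeatedly take the single best remaining cell) gives 377 points, worse by 33.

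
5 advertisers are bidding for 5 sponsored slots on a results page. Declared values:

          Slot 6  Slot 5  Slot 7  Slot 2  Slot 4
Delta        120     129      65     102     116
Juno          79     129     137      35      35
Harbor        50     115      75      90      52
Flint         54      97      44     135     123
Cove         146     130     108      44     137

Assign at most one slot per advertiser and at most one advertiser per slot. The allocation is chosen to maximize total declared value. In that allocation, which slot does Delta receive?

Delta receives Slot 4.

Optimal: Delta→Slot 4 ($116), Juno→Slot 7 ($137), Harbor→Slot 5 ($115), Flint→Slot 2 ($135), Cove→Slot 6 ($146) — total 116+137+115+135+146 = $649.
Column-greedy (each slot in turn goes to its best remaining advertiser) gives $599, worse by 50.
Checked against all permutations: $649 is optimal.
Delta's own top slot is Slot 5 ($129), but forcing Delta→Slot 5 and reassigning the rest optimally gives only $625 — worse by 24.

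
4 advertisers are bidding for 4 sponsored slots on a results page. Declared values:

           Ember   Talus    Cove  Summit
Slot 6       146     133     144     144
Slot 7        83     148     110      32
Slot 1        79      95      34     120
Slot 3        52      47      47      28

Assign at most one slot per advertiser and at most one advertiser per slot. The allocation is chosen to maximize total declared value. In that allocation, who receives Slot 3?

Optimal: Ember→Slot 3 ($52), Talus→Slot 7 ($148), Cove→Slot 6 ($144), Summit→Slot 1 ($120) — total 52+148+144+120 = $464.
Row-greedy (each advertiser in turn takes its best remaining slot) gives $461, worse by 3.
Ember's own top slot is Slot 6 ($146), but forcing Ember→Slot 6 and reassigning the rest optimally gives only $461 — worse by 3.

Ember receives Slot 3.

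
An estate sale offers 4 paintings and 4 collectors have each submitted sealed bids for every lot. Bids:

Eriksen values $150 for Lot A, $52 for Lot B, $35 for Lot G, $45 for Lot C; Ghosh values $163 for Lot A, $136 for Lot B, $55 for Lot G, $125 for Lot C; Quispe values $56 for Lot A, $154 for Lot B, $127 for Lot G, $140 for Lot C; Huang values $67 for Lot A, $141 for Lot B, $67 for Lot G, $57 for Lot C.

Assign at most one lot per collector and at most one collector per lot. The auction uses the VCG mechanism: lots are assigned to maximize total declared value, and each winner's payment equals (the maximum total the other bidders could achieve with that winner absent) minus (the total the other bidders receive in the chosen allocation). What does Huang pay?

Efficient allocation: Eriksen→Lot A ($150), Ghosh→Lot C ($125), Quispe→Lot G ($127), Huang→Lot B ($141); total welfare W = $543.
Huang receives Lot B at value $141, so the others get W − 141 = $402.
Without Huang: best allocation of the remaining 3 bidders over all 4 lots is Eriksen→Lot A ($150), Ghosh→Lot C ($125), Quispe→Lot B ($154), total $429.
VCG payment = (others' best without Huang) − (others' welfare with Huang) = 429 − 402 = $27.

Huang pays $27.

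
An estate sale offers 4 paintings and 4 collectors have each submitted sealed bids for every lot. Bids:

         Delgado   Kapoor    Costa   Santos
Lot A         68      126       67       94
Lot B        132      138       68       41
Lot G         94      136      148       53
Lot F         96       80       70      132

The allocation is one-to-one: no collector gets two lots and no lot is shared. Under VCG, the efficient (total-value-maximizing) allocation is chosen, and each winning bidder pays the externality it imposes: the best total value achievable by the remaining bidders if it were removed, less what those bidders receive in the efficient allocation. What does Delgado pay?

Delgado pays $12.

Efficient allocation: Delgado→Lot B ($132), Kapoor→Lot A ($126), Costa→Lot G ($148), Santos→Lot F ($132); total welfare W = $538.
Delgado receives Lot B at value $132, so the others get W − 132 = $406.
Without Delgado: best allocation of the remaining 3 bidders over all 4 lots is Kapoor→Lot B ($138), Costa→Lot G ($148), Santos→Lot F ($132), total $418.
VCG payment = (others' best without Delgado) − (others' welfare with Delgado) = 418 − 406 = $12.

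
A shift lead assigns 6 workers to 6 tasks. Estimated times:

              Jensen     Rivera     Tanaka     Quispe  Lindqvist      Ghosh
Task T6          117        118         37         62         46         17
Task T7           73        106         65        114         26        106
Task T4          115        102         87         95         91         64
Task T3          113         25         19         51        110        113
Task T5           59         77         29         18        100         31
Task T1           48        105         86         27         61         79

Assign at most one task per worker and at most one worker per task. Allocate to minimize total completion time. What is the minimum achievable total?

Optimal: Jensen→Task T1 (48 min), Rivera→Task T3 (25 min), Tanaka→Task T6 (37 min), Quispe→Task T5 (18 min), Lindqvist→Task T7 (26 min), Ghosh→Task T4 (64 min) — total 48+25+37+18+26+64 = 218 min.
Row-greedy (each worker in turn takes its cheapest remaining task) gives 254 min, worse by 36.
Next-best assignment: Jensen→Task T1, Rivera→Task T3, Tanaka→Task T4, Quispe→Task T5, Lindqvist→Task T7, Ghosh→Task T6 = 221 min.
Swapping Lindqvist↔Ghosh (Lindqvist→Task T4 91 min, Ghosh→Task T7 106 min) adds 107.

Min total: 218 min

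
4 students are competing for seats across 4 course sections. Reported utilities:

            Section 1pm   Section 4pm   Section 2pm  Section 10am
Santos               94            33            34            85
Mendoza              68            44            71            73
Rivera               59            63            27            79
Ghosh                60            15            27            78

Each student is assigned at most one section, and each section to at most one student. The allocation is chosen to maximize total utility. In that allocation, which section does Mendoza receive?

Mendoza receives Section 2pm.

This is the linear assignment problem.
Optimal: Santos→Section 1pm (94 points), Mendoza→Section 2pm (71 points), Rivera→Section 4pm (63 points), Ghosh→Section 10am (78 points) — total 94+71+63+78 = 306 points.
Row-greedy (each student in turn takes its best remaining section) gives 257 points, worse by 49.
Next-best assignment: Santos→Section 10am, Mendoza→Section 2pm, Rivera→Section 4pm, Ghosh→Section 1pm = 279 points.
Mendoza's own top section is Section 10am (73 points), but forcing Mendoza→Section 10am and reassigning the rest optimally gives only 257 points — worse by 49.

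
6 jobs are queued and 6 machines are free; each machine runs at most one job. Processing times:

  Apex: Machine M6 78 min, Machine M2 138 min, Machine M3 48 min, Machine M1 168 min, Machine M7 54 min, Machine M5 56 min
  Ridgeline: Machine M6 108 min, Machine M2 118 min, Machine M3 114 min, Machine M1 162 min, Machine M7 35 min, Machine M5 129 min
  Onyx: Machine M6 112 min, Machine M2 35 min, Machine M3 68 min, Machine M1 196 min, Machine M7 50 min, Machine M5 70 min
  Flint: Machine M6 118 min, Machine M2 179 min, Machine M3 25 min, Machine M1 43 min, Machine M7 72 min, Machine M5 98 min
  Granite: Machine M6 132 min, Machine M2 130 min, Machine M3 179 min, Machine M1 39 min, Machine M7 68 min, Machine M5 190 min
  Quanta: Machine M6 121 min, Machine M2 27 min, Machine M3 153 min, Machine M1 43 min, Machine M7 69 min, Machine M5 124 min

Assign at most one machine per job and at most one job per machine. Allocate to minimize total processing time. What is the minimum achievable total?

Min total: 274 min

This is a one-to-one assignment (minimum-cost bipartite matching).
Optimal: Apex→Machine M6 (78 min), Ridgeline→Machine M7 (35 min), Onyx→Machine M5 (70 min), Flint→Machine M3 (25 min), Granite→Machine M1 (39 min), Quanta→Machine M2 (27 min) — total 78+35+70+25+39+27 = 274 min.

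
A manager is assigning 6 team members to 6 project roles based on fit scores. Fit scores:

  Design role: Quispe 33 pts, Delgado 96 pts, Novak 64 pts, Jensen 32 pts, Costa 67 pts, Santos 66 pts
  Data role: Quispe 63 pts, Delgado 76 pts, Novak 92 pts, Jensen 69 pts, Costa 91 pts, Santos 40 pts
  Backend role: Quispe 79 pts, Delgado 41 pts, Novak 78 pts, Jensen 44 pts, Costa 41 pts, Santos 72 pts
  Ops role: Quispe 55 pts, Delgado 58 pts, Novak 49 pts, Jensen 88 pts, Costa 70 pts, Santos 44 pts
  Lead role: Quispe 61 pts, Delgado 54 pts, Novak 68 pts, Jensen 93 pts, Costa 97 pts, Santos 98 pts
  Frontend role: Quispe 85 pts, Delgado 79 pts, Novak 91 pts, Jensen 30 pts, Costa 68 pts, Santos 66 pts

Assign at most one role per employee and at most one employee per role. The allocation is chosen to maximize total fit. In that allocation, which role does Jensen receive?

Optimal: Quispe→Backend role (79 pts), Delgado→Design role (96 pts), Novak→Frontend role (91 pts), Jensen→Ops role (88 pts), Costa→Data role (91 pts), Santos→Lead role (98 pts) — total 79+96+91+88+91+98 = 543 pts.
Row-greedy (each employee in turn takes its best remaining role) gives 508 pts, worse by 35.
Jensen's own top role is Lead role (93 pts), but forcing Jensen→Lead role and reassigning the rest optimally gives only 508 pts — worse by 35.

Jensen receives Ops role.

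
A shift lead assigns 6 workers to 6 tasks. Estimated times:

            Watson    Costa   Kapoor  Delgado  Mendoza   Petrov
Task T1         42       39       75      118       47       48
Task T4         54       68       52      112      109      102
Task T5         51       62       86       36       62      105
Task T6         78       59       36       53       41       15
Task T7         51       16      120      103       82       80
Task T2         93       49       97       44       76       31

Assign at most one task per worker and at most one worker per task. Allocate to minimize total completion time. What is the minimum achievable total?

Min total: 218 min

This is a one-to-one assignment (minimum-cost bipartite matching).
Optimal: Watson→Task T1 (42 min), Costa→Task T7 (16 min), Kapoor→Task T4 (52 min), Delgado→Task T5 (36 min), Mendoza→Task T6 (41 min), Petrov→Task T2 (31 min) — total 42+16+52+36+41+31 = 218 min.
Column-greedy (each task in turn goes to its cheapest remaining worker) gives 269 min, worse by 51.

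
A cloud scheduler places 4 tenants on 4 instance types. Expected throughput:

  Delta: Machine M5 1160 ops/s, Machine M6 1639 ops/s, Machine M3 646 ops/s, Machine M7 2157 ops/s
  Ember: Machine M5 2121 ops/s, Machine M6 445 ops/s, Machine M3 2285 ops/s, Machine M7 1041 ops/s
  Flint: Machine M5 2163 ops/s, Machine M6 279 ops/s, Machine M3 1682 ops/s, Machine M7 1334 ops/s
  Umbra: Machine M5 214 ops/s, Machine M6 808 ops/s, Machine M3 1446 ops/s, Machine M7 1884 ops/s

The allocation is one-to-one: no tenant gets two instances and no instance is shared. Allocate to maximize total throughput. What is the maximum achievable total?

Optimal: Delta→Machine M6 (1639 ops/s), Ember→Machine M3 (2285 ops/s), Flint→Machine M5 (2163 ops/s), Umbra→Machine M7 (1884 ops/s) — total 1639+2285+2163+1884 = 7971 ops/s.
Max-entry greedy (repeatedly take the single best remaining cell) gives 7413 ops/s, worse by 558.
Next-best assignment: Delta→Machine M7, Ember→Machine M3, Flint→Machine M5, Umbra→Machine M6 = 7413 ops/s.
No other one-to-one assignment exceeds 7971 ops/s.

Max total: 7971 ops/s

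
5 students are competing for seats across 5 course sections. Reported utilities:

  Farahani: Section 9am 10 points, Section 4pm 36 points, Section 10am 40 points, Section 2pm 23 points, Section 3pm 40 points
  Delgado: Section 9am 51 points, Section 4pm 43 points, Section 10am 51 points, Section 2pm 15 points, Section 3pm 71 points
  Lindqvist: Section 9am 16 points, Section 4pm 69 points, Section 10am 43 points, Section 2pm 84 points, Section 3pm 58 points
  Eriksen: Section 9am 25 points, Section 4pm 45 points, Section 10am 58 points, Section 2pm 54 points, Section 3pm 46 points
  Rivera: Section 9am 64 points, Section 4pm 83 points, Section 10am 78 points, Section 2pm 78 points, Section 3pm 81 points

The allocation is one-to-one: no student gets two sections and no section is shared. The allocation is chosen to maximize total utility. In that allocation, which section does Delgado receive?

Optimal: Farahani→Section 3pm (40 points), Delgado→Section 9am (51 points), Lindqvist→Section 2pm (84 points), Eriksen→Section 10am (58 points), Rivera→Section 4pm (83 points) — total 40+51+84+58+83 = 316 points.
Next-best assignment: Farahani→Section 4pm, Delgado→Section 3pm, Lindqvist→Section 2pm, Eriksen→Section 10am, Rivera→Section 9am = 313 points.
Delgado's own top section is Section 3pm (71 points), but forcing Delgado→Section 3pm and reassigning the rest optimally gives only 313 points — worse by 3.

Delgado receives Section 9am.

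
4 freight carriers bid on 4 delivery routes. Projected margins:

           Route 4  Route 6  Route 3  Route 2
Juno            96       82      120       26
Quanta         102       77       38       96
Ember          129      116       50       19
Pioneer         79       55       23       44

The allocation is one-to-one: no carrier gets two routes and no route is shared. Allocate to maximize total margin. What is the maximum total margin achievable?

Maximum total: $411k

Optimal: Juno→Route 3 ($120k), Quanta→Route 2 ($96k), Ember→Route 6 ($116k), Pioneer→Route 4 ($79k) — total 120+96+116+79 = $411k.
Column-greedy (each route in turn goes to its best remaining carrier) gives $293k, worse by 118.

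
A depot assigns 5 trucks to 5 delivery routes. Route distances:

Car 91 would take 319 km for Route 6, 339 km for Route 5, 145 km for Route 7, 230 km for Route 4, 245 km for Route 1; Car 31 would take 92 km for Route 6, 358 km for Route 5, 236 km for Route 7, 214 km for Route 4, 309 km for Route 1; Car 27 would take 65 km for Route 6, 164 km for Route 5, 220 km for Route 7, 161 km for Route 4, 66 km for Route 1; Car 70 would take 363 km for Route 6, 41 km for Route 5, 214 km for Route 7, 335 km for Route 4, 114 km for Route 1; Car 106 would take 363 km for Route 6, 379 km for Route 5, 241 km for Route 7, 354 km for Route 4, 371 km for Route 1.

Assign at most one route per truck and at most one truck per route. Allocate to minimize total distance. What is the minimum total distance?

Treat this as an assignment problem: match each truck to one route.
Optimal: Car 91→Route 4 (230 km), Car 31→Route 6 (92 km), Car 27→Route 1 (66 km), Car 70→Route 5 (41 km), Car 106→Route 7 (241 km) — total 230+92+66+41+241 = 670 km.
Row-greedy (each truck in turn takes its cheapest remaining route) gives 698 km, worse by 28.

Min total: 670 km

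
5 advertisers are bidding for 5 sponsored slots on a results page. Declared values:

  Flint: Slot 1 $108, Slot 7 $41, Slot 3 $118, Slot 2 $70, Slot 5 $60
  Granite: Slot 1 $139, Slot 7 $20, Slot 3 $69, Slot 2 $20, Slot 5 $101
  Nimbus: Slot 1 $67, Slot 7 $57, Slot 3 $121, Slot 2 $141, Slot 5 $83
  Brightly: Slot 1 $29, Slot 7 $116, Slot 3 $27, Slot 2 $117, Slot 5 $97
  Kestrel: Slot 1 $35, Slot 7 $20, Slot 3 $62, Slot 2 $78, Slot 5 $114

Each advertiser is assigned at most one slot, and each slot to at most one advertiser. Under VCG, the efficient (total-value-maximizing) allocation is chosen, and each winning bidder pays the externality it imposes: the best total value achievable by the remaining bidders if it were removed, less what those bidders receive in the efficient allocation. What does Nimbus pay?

Nimbus pays $1.

Efficient allocation: Flint→Slot 3 ($118), Granite→Slot 1 ($139), Nimbus→Slot 2 ($141), Brightly→Slot 7 ($116), Kestrel→Slot 5 ($114); total welfare W = $628.
Nimbus receives Slot 2 at value $141, so the others get W − 141 = $487.
Without Nimbus: best allocation of the remaining 4 bidders over all 5 slots is Flint→Slot 3 ($118), Granite→Slot 1 ($139), Brightly→Slot 2 ($117), Kestrel→Slot 5 ($114), total $488.
VCG payment = (others' best without Nimbus) − (others' welfare with Nimbus) = 488 − 487 = $1.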